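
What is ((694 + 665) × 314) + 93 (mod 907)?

529

694 + 665 = 1359 ≡ 452 (mod 907)
452 × 314 = 141928 ≡ 436 (mod 907)
436 + 93 = 529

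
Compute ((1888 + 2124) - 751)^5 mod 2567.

1814

1888 + 2124 = 4012 ≡ 1445 (mod 2567)
1445 - 751 = 694
(694)^5 ≡ 1814 (mod 2567)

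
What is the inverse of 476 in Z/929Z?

404

929 = 1×476 + 453
476 = 1×453 + 23
453 = 19×23 + 16
23 = 1×16 + 7
16 = 2×7 + 2
7 = 3×2 + 1
2 = 2×1 + 0
gcd(476, 929) = 1, so the inverse exists.
Back-substitute for 1:
1 = 1×7 − 3×2
  = −3×16 + 7×7
  = 7×23 − 10×16
  = −10×453 + 197×23
  = 197×476 − 207×453
  = −207×929 + 404×476
So 476⁻¹ ≡ 404 (mod 929).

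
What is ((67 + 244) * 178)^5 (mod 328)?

296

67 + 244 = 311
311 * 178 = 55358 ≡ 254 (mod 328)
(254)^5 ≡ 296 (mod 328)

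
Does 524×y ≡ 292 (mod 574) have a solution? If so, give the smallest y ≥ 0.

gcd(524, 574) = 2, and 2 | 292, so solutions exist.
Divide through by 2: 262×y ≡ 146 mod 287.
262⁻¹ ≡ 264 (mod 287).
y ≡ 264×146 ≡ 86 (mod 287).
The smallest non-negative solution is y = 86.

86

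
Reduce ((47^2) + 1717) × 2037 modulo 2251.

(47)^2 ≡ 2209 (mod 2251)
2209 + 1717 = 3926 ≡ 1675 (mod 2251)
1675 × 2037 = 3411975 ≡ 1710 (mod 2251)

1710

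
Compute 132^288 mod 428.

132^1 ≡ 132 (mod 428)
132^2 ≡ 132^2 = 17424 ≡ 304 (mod 428)
132^4 ≡ 304^2 = 92416 ≡ 396 (mod 428)
132^8 ≡ 396^2 = 156816 ≡ 168 (mod 428)
132^16 ≡ 168^2 = 28224 ≡ 404 (mod 428)
132^32 ≡ 404^2 = 163216 ≡ 148 (mod 428)
132^64 ≡ 148^2 = 21904 ≡ 76 (mod 428)
132^128 ≡ 76^2 = 5776 ≡ 212 (mod 428)
132^256 ≡ 212^2 = 44944 ≡ 4 (mod 428)
132^288 = 132^256 * 132^32 ≡ 4 * 148 (mod 428).
4 * 148 = 592 ≡ 164 (mod 428).

164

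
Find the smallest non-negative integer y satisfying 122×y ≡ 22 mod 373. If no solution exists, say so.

gcd(122, 373) = 1, so a unique solution mod 373 exists.
122⁻¹ ≡ 266 (mod 373).
y ≡ 266×22 ≡ 257 (mod 373).

257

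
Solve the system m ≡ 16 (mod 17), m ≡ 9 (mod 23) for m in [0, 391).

17⁻¹ mod 23: 17·19 ≡ 1 (mod 23), so 17⁻¹ ≡ 19.
m = 16 + 17·((9 − 16)·19 mod 23) = 16 + 17·5 = 101.
Check: 101 mod 17 = 16, 101 mod 23 = 9. ✓

101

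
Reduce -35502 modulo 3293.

-35502 = -11*3293 + 721, so -35502 ≡ 721 (mod 3293).

721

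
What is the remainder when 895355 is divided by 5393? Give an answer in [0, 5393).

117

895355 = 166*5393 + 117, so 895355 ≡ 117 (mod 5393).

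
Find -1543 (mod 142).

-1543 = -11*142 + 19, so -1543 ≡ 19 (mod 142).

19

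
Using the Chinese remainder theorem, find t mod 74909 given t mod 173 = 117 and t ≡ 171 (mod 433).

173⁻¹ mod 433: 173×428 ≡ 1 (mod 433), so 173⁻¹ ≡ 428.
t = 117 + 173×((171 − 117)×428 mod 433) = 117 + 173×163 = 28316.
Check: 28316 mod 173 = 117, 28316 mod 433 = 171. ✓

28316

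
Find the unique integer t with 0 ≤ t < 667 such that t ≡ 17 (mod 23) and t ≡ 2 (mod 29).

23⁻¹ mod 29: 23×24 ≡ 1 (mod 29), so 23⁻¹ ≡ 24.
t = 17 + 23×((2 − 17)×24 mod 29) = 17 + 23×17 = 408.

408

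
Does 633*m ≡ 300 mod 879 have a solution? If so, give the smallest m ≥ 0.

156

gcd(633, 879) = 3, and 3 | 300, so solutions exist.
Divide through by 3: 211*m ≡ 100 (mod 293).
211⁻¹ ≡ 25 (mod 293).
m ≡ 25*100 ≡ 156 (mod 293).
The smallest non-negative solution is m = 156.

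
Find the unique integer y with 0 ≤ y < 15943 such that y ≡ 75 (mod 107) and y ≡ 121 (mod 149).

717

107⁻¹ mod 149: 107·39 ≡ 1 (mod 149), so 107⁻¹ ≡ 39.
y = 75 + 107·((121 − 75)·39 mod 149) = 75 + 107·6 = 717.
Check: 717 mod 107 = 75, 717 mod 149 = 121. ✓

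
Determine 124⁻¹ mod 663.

Apply the Euclidean algorithm and back-substitute:
663 = 5·124 + 43
124 = 2·43 + 38
43 = 1·38 + 5
38 = 7·5 + 3
5 = 1·3 + 2
3 = 1·2 + 1
2 = 2·1 + 0
gcd(124, 663) = 1, so the inverse exists.
Back-substitute for 1:
1 = 1·3 − 1·2
  = −1·5 + 2·3
  = 2·38 − 15·5
  = −15·43 + 17·38
  = 17·124 − 49·43
  = −49·663 + 262·124
So 124⁻¹ ≡ 262 (mod 663).

262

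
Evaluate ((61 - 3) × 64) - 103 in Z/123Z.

42

61 - 3 = 58
58 × 64 = 3712 ≡ 22 (mod 123)
22 - 103 = -81 ≡ 42 (mod 123)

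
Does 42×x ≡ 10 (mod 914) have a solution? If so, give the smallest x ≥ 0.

22

gcd(42, 914) = 2, and 2 | 10, so solutions exist.
Divide through by 2: 21×x = 5 (mod 457).
21⁻¹ ≡ 370 (mod 457).
x ≡ 370×5 ≡ 22 (mod 457).
The smallest non-negative solution is x = 22.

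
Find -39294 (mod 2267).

-39294 = -18*2267 + 1512, so -39294 ≡ 1512 (mod 2267).

1512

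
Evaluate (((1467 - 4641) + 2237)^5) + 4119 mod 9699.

1467 - 4641 = -3174 ≡ 6525 (mod 9699)
6525 + 2237 = 8762
(8762)^5 ≡ 5870 (mod 9699)
5870 + 4119 = 9989 ≡ 290 (mod 9699)

290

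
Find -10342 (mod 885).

-10342 = -12*885 + 278, so -10342 ≡ 278 (mod 885).

278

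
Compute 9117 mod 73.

9117 = 124×73 + 65, so 9117 ≡ 65 (mod 73).

65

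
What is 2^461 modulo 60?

32

2^1 ≡ 2 (mod 60)
2^2 ≡ 2^2 = 4 (mod 60)
2^4 ≡ 4^2 = 16 (mod 60)
2^8 ≡ 16^2 = 256 ≡ 16 (mod 60)
2^16 ≡ 16^2 = 256 ≡ 16 (mod 60)
2^32 ≡ 16^2 = 256 ≡ 16 (mod 60)
2^64 ≡ 16^2 = 256 ≡ 16 (mod 60)
2^128 ≡ 16^2 = 256 ≡ 16 (mod 60)
2^256 ≡ 16^2 = 256 ≡ 16 (mod 60)
2^461 = 2^256 · 2^128 · 2^64 · 2^8 · 2^4 · 2^1 ≡ 16 · 16 · 16 · 16 · 16 · 2 (mod 60).
Accumulate the product:
16 · 16 = 256 ≡ 16
16 · 16 = 256 ≡ 16
16 · 16 = 256 ≡ 16
16 · 16 = 256 ≡ 16
16 · 2 = 32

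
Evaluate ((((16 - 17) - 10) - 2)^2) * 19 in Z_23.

14

16 - 17 = -1 ≡ 22 (mod 23)
22 - 10 = 12
12 - 2 = 10
(10)^2 ≡ 8 (mod 23)
8 * 19 = 152 ≡ 14 (mod 23)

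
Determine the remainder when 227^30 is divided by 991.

773

227^1 ≡ 227 (mod 991)
227^2 ≡ 227^2 = 51529 ≡ 988 (mod 991)
227^4 ≡ 988^2 = 976144 ≡ 9 (mod 991)
227^8 ≡ 9^2 = 81 (mod 991)
227^16 ≡ 81^2 = 6561 ≡ 615 (mod 991)
227^30 = 227^16 · 227^8 · 227^4 · 227^2 ≡ 615 · 81 · 9 · 988 (mod 991).
Accumulate the product:
615 · 81 = 49815 ≡ 265
265 · 9 = 2385 ≡ 403
403 · 988 = 398164 ≡ 773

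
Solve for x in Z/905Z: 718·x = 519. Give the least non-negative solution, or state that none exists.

728

gcd(718, 905) = 1, so a unique solution mod 905 exists.
718⁻¹ ≡ 392 (mod 905).
x ≡ 392·519 ≡ 728 (mod 905).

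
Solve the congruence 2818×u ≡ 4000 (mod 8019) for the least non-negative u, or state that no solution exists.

3991

gcd(2818, 8019) = 1, so a unique solution mod 8019 exists.
2818⁻¹ ≡ 424 (mod 8019).
u ≡ 424×4000 ≡ 3991 (mod 8019).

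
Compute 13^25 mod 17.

13^1 ≡ 13 (mod 17)
13^2 ≡ 13^2 = 169 ≡ 16 (mod 17)
13^4 ≡ 16^2 = 256 ≡ 1 (mod 17)
13^8 ≡ 1^2 = 1 (mod 17)
13^16 ≡ 1^2 = 1 (mod 17)
13^25 = 13^16 * 13^8 * 13^1 ≡ 1 * 1 * 13 (mod 17).
Accumulate the product:
1 * 1 = 1
1 * 13 = 13

13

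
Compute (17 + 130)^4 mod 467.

17 + 130 = 147
(147)^4 ≡ 251 (mod 467)

251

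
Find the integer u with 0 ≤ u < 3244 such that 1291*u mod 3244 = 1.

1671

3244 = 2*1291 + 662
1291 = 1*662 + 629
662 = 1*629 + 33
629 = 19*33 + 2
33 = 16*2 + 1
2 = 2*1 + 0
gcd(1291, 3244) = 1, so the inverse exists.
Bézout: 1 = 626*3244 − 1573*1291.
So 1291⁻¹ ≡ −1573 ≡ 1671 (mod 3244).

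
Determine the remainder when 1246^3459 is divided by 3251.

2464

By square-and-multiply:
1246^1 ≡ 1246 (mod 3251)
1246^2 ≡ 1246^2 = 1552516 ≡ 1789 (mod 3251)
1246^4 ≡ 1789^2 = 3200521 ≡ 1537 (mod 3251)
1246^8 ≡ 1537^2 = 2362369 ≡ 2143 (mod 3251)
1246^16 ≡ 2143^2 = 4592449 ≡ 2037 (mod 3251)
1246^32 ≡ 2037^2 = 4149369 ≡ 1093 (mod 3251)
1246^64 ≡ 1093^2 = 1194649 ≡ 1532 (mod 3251)
1246^128 ≡ 1532^2 = 2347024 ≡ 3053 (mod 3251)
1246^256 ≡ 3053^2 = 9320809 ≡ 192 (mod 3251)
1246^512 ≡ 192^2 = 36864 ≡ 1103 (mod 3251)
1246^1024 ≡ 1103^2 = 1216609 ≡ 735 (mod 3251)
1246^2048 ≡ 735^2 = 540225 ≡ 559 (mod 3251)
1246^3459 = 1246^2048 · 1246^1024 · 1246^256 · 1246^128 · 1246^2 · 1246^1 ≡ 559 · 735 · 192 · 3053 · 1789 · 1246 (mod 3251).
Accumulate the product:
559 · 735 = 410865 ≡ 1239
1239 · 192 = 237888 ≡ 565
565 · 3053 = 1724945 ≡ 1915
1915 · 1789 = 3425935 ≡ 2632
2632 · 1246 = 3279472 ≡ 2464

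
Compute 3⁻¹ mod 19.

13

Apply the Euclidean algorithm and back-substitute:
19 = 6·3 + 1
3 = 3·1 + 0
gcd(3, 19) = 1, so the inverse exists.
Back-substitute for 1:
1 = 1·19 − 6·3
So 3⁻¹ ≡ −6 ≡ 13 (mod 19).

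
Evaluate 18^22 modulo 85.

69

Compute successive squares:
18^1 ≡ 18 (mod 85)
18^2 ≡ 18^2 = 324 ≡ 69 (mod 85)
18^4 ≡ 69^2 = 4761 ≡ 1 (mod 85)
18^8 ≡ 1^2 = 1 (mod 85)
18^16 ≡ 1^2 = 1 (mod 85)
18^22 = 18^16 · 18^4 · 18^2 ≡ 1 · 1 · 69 (mod 85).
Accumulate the product:
1 · 1 = 1
1 · 69 = 69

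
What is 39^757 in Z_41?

757 in binary is 1011110101, i.e. 757 = 512 + 128 + 64 + 32 + 16 + 4 + 1.
39^1 ≡ 39 (mod 41)
39^2 ≡ 39^2 = 1521 ≡ 4 (mod 41)
39^4 ≡ 4^2 = 16 (mod 41)
39^8 ≡ 16^2 = 256 ≡ 10 (mod 41)
39^16 ≡ 10^2 = 100 ≡ 18 (mod 41)
39^32 ≡ 18^2 = 324 ≡ 37 (mod 41)
39^64 ≡ 37^2 = 1369 ≡ 16 (mod 41)
39^128 ≡ 16^2 = 256 ≡ 10 (mod 41)
39^256 ≡ 10^2 = 100 ≡ 18 (mod 41)
39^512 ≡ 18^2 = 324 ≡ 37 (mod 41)
39^757 = 39^512 · 39^128 · 39^64 · 39^32 · 39^16 · 39^4 · 39^1 ≡ 37 · 10 · 16 · 37 · 18 · 16 · 39 (mod 41).
Accumulate the product:
37 · 10 = 370 ≡ 1
1 · 16 = 16
16 · 37 = 592 ≡ 18
18 · 18 = 324 ≡ 37
37 · 16 = 592 ≡ 18
18 · 39 = 702 ≡ 5

5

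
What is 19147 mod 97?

38

19147 = 197*97 + 38, so 19147 ≡ 38 (mod 97).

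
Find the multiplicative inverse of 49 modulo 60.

By the extended Euclidean algorithm:
60 = 1×49 + 11
49 = 4×11 + 5
11 = 2×5 + 1
5 = 5×1 + 0
gcd(49, 60) = 1, so the inverse exists.
Bézout: 1 = 9×60 − 11×49.
So 49⁻¹ ≡ −11 ≡ 49 (mod 60).

49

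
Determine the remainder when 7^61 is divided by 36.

By square-and-multiply:
7^1 ≡ 7 (mod 36)
7^2 ≡ 7^2 = 49 ≡ 13 (mod 36)
7^4 ≡ 13^2 = 169 ≡ 25 (mod 36)
7^8 ≡ 25^2 = 625 ≡ 13 (mod 36)
7^16 ≡ 13^2 = 169 ≡ 25 (mod 36)
7^32 ≡ 25^2 = 625 ≡ 13 (mod 36)
7^61 = 7^32 × 7^16 × 7^8 × 7^4 × 7^1 ≡ 13 × 25 × 13 × 25 × 7 (mod 36).
Accumulate the product:
13 × 25 = 325 ≡ 1
1 × 13 = 13
13 × 25 = 325 ≡ 1
1 × 7 = 7

7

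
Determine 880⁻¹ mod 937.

263

Apply the Euclidean algorithm and back-substitute:
937 = 1×880 + 57
880 = 15×57 + 25
57 = 2×25 + 7
25 = 3×7 + 4
7 = 1×4 + 3
4 = 1×3 + 1
3 = 3×1 + 0
gcd(880, 937) = 1, so the inverse exists.
Bézout: 1 = −247×937 + 263×880.
So 880⁻¹ ≡ 263 (mod 937).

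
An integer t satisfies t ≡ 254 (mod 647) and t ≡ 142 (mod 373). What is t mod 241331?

86305

647⁻¹ mod 373: 647*162 ≡ 1 (mod 373), so 647⁻¹ ≡ 162.
t = 254 + 647*((142 − 254)*162 mod 373) = 254 + 647*133 = 86305.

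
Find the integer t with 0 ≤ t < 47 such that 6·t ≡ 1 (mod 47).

47 = 7·6 + 5
6 = 1·5 + 1
5 = 5·1 + 0
gcd(6, 47) = 1, so the inverse exists.
Back-substitute for 1:
1 = 1·6 − 1·5
  = −1·47 + 8·6
So 6⁻¹ ≡ 8 (mod 47).

8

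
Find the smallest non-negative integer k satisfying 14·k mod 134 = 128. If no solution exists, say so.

gcd(14, 134) = 2, and 2 | 128, so solutions exist.
Divide through by 2: 7·k ≡ 64 (mod 67).
7⁻¹ ≡ 48 (mod 67).
k ≡ 48·64 ≡ 57 (mod 67).
The smallest non-negative solution is k = 57.

57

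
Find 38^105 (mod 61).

11

105 in binary is 1101001, i.e. 105 = 64 + 32 + 8 + 1.
38^1 ≡ 38 (mod 61)
38^2 ≡ 38^2 = 1444 ≡ 41 (mod 61)
38^4 ≡ 41^2 = 1681 ≡ 34 (mod 61)
38^8 ≡ 34^2 = 1156 ≡ 58 (mod 61)
38^16 ≡ 58^2 = 3364 ≡ 9 (mod 61)
38^32 ≡ 9^2 = 81 ≡ 20 (mod 61)
38^64 ≡ 20^2 = 400 ≡ 34 (mod 61)
38^105 = 38^64 · 38^32 · 38^8 · 38^1 ≡ 34 · 20 · 58 · 38 (mod 61).
Accumulate the product:
34 · 20 = 680 ≡ 9
9 · 58 = 522 ≡ 34
34 · 38 = 1292 ≡ 11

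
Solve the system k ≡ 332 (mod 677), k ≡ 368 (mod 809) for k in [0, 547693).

298889

677⁻¹ mod 809: 677×619 ≡ 1 (mod 809), so 677⁻¹ ≡ 619.
k = 332 + 677×((368 − 332)×619 mod 809) = 332 + 677×441 = 298889.
Check: 298889 mod 677 = 332, 298889 mod 809 = 368. ✓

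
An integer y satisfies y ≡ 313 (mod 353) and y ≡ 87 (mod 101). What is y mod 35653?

353⁻¹ mod 101: 353·99 ≡ 1 (mod 101), so 353⁻¹ ≡ 99.
y = 313 + 353·((87 − 313)·99 mod 101) = 313 + 353·48 = 17257.
Check: 17257 mod 353 = 313, 17257 mod 101 = 87. ✓

17257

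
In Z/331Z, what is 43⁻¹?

Apply the Euclidean algorithm and back-substitute:
331 = 7*43 + 30
43 = 1*30 + 13
30 = 2*13 + 4
13 = 3*4 + 1
4 = 4*1 + 0
gcd(43, 331) = 1, so the inverse exists.
Bézout: 1 = −10*331 + 77*43.
So 43⁻¹ ≡ 77 (mod 331).

77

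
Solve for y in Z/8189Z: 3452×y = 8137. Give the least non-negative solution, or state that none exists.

gcd(3452, 8189) = 1, so a unique solution mod 8189 exists.
3452⁻¹ ≡ 3556 (mod 8189).
y ≡ 3556×8137 ≡ 3435 (mod 8189).

3435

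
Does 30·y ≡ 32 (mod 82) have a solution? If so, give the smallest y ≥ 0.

12

gcd(30, 82) = 2, and 2 | 32, so solutions exist.
Divide through by 2: 15·y ≡ 16 mod 41.
15⁻¹ ≡ 11 (mod 41).
y ≡ 11·16 ≡ 12 (mod 41).
The smallest non-negative solution is y = 12.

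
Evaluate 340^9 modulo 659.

Compute successive squares:
340^1 ≡ 340 (mod 659)
340^2 ≡ 340^2 = 115600 ≡ 275 (mod 659)
340^4 ≡ 275^2 = 75625 ≡ 499 (mod 659)
340^8 ≡ 499^2 = 249001 ≡ 558 (mod 659)
340^9 = 340^8 · 340^1 ≡ 558 · 340 (mod 659).
558 · 340 = 189720 ≡ 587 (mod 659).

587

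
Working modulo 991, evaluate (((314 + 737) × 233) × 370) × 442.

668

314 + 737 = 1051 ≡ 60 (mod 991)
60 × 233 = 13980 ≡ 106 (mod 991)
106 × 370 = 39220 ≡ 571 (mod 991)
571 × 442 = 252382 ≡ 668 (mod 991)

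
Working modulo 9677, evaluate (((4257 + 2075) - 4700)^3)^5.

4257 + 2075 = 6332
6332 - 4700 = 1632
(1632)^3 ≡ 2785 (mod 9677)
(2785)^5 ≡ 4777 (mod 9677)

4777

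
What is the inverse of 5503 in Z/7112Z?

5839

7112 = 1·5503 + 1609
5503 = 3·1609 + 676
1609 = 2·676 + 257
676 = 2·257 + 162
257 = 1·162 + 95
162 = 1·95 + 67
95 = 1·67 + 28
67 = 2·28 + 11
28 = 2·11 + 6
11 = 1·6 + 5
6 = 1·5 + 1
5 = 5·1 + 0
gcd(5503, 7112) = 1, so the inverse exists.
Back-substitute for 1:
1 = 1·6 − 1·5
  = −1·11 + 2·6
  = 2·28 − 5·11
  = −5·67 + 12·28
  = 12·95 − 17·67
  = −17·162 + 29·95
  = 29·257 − 46·162
  = −46·676 + 121·257
  = 121·1609 − 288·676
  = −288·5503 + 985·1609
  = 985·7112 − 1273·5503
So 5503⁻¹ ≡ −1273 ≡ 5839 (mod 7112).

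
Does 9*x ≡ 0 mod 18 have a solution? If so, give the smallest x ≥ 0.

0

gcd(9, 18) = 9, and 9 | 0, so solutions exist.
Divide through by 9: 1*x ≡ 0 mod 2.
1⁻¹ ≡ 1 (mod 2).
x ≡ 1*0 ≡ 0 (mod 2).
The smallest non-negative solution is x = 0.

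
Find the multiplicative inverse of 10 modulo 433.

By the extended Euclidean algorithm:
433 = 43×10 + 3
10 = 3×3 + 1
3 = 3×1 + 0
gcd(10, 433) = 1, so the inverse exists.
Back-substitute for 1:
1 = 1×10 − 3×3
  = −3×433 + 130×10
So 10⁻¹ ≡ 130 (mod 433).

130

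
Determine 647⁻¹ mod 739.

249

By the extended Euclidean algorithm:
739 = 1·647 + 92
647 = 7·92 + 3
92 = 30·3 + 2
3 = 1·2 + 1
2 = 2·1 + 0
gcd(647, 739) = 1, so the inverse exists.
Back-substitute for 1:
1 = 1·3 − 1·2
  = −1·92 + 31·3
  = 31·647 − 218·92
  = −218·739 + 249·647
So 647⁻¹ ≡ 249 (mod 739).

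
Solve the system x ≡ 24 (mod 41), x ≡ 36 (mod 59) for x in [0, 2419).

41⁻¹ mod 59: 41*36 ≡ 1 (mod 59), so 41⁻¹ ≡ 36.
x = 24 + 41*((36 − 24)*36 mod 59) = 24 + 41*19 = 803.

803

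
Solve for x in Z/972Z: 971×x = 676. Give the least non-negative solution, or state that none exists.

296

gcd(971, 972) = 1, so a unique solution mod 972 exists.
971⁻¹ ≡ 971 (mod 972).
x ≡ 971×676 ≡ 296 (mod 972).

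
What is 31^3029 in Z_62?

31

Compute successive squares:
31^1 ≡ 31 (mod 62)
31^2 ≡ 31^2 = 961 ≡ 31 (mod 62)
31^4 ≡ 31^2 = 961 ≡ 31 (mod 62)
31^8 ≡ 31^2 = 961 ≡ 31 (mod 62)
31^16 ≡ 31^2 = 961 ≡ 31 (mod 62)
31^32 ≡ 31^2 = 961 ≡ 31 (mod 62)
31^64 ≡ 31^2 = 961 ≡ 31 (mod 62)
31^128 ≡ 31^2 = 961 ≡ 31 (mod 62)
31^256 ≡ 31^2 = 961 ≡ 31 (mod 62)
31^512 ≡ 31^2 = 961 ≡ 31 (mod 62)
31^1024 ≡ 31^2 = 961 ≡ 31 (mod 62)
31^2048 ≡ 31^2 = 961 ≡ 31 (mod 62)
31^3029 = 31^2048 · 31^512 · 31^256 · 31^128 · 31^64 · 31^16 · 31^4 · 31^1 ≡ 31 · 31 · 31 · 31 · 31 · 31 · 31 · 31 (mod 62).
Accumulate the product:
31 · 31 = 961 ≡ 31
31 · 31 = 961 ≡ 31
31 · 31 = 961 ≡ 31
31 · 31 = 961 ≡ 31
31 · 31 = 961 ≡ 31
31 · 31 = 961 ≡ 31
31 · 31 = 961 ≡ 31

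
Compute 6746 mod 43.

38

6746 = 156×43 + 38, so 6746 ≡ 38 (mod 43).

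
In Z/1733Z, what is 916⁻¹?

Apply the Euclidean algorithm and back-substitute:
1733 = 1*916 + 817
916 = 1*817 + 99
817 = 8*99 + 25
99 = 3*25 + 24
25 = 1*24 + 1
24 = 24*1 + 0
gcd(916, 1733) = 1, so the inverse exists.
Back-substitute for 1:
1 = 1*25 − 1*24
  = −1*99 + 4*25
  = 4*817 − 33*99
  = −33*916 + 37*817
  = 37*1733 − 70*916
So 916⁻¹ ≡ −70 ≡ 1663 (mod 1733).

1663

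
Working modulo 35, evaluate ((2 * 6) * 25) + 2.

22

2 * 6 = 12
12 * 25 = 300 ≡ 20 (mod 35)
20 + 2 = 22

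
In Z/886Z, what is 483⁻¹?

587

Run the extended Euclidean algorithm:
886 = 1·483 + 403
483 = 1·403 + 80
403 = 5·80 + 3
80 = 26·3 + 2
3 = 1·2 + 1
2 = 2·1 + 0
gcd(483, 886) = 1, so the inverse exists.
Bézout: 1 = 163·886 − 299·483.
So 483⁻¹ ≡ −299 ≡ 587 (mod 886).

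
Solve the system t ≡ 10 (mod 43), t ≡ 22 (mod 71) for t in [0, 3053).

43⁻¹ mod 71: 43*38 ≡ 1 (mod 71), so 43⁻¹ ≡ 38.
t = 10 + 43*((22 − 10)*38 mod 71) = 10 + 43*30 = 1300.
Check: 1300 mod 43 = 10, 1300 mod 71 = 22. ✓

1300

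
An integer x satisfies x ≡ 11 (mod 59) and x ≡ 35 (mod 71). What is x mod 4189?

4082

59⁻¹ mod 71: 59*65 ≡ 1 (mod 71), so 59⁻¹ ≡ 65.
x = 11 + 59*((35 − 11)*65 mod 71) = 11 + 59*69 = 4082.
Check: 4082 mod 59 = 11, 4082 mod 71 = 35. ✓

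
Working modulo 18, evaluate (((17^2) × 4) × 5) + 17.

1

(17)^2 ≡ 1 (mod 18)
1 × 4 = 4
4 × 5 = 20 ≡ 2 (mod 18)
2 + 17 = 19 ≡ 1 (mod 18)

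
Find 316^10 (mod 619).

Compute successive squares:
10 in binary is 1010, i.e. 10 = 8 + 2.
316^1 ≡ 316 (mod 619)
316^2 ≡ 316^2 = 99856 ≡ 197 (mod 619)
316^4 ≡ 197^2 = 38809 ≡ 431 (mod 619)
316^8 ≡ 431^2 = 185761 ≡ 61 (mod 619)
316^10 = 316^8 * 316^2 ≡ 61 * 197 (mod 619).
61 * 197 = 12017 ≡ 256 (mod 619).

256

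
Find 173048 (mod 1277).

173048 = 135·1277 + 653, so 173048 ≡ 653 (mod 1277).

653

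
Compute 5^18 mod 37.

36

5^1 ≡ 5 (mod 37)
5^2 ≡ 5^2 = 25 (mod 37)
5^4 ≡ 25^2 = 625 ≡ 33 (mod 37)
5^8 ≡ 33^2 = 1089 ≡ 16 (mod 37)
5^16 ≡ 16^2 = 256 ≡ 34 (mod 37)
5^18 = 5^16 · 5^2 ≡ 34 · 25 (mod 37).
34 · 25 = 850 ≡ 36 (mod 37).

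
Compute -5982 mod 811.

-5982 = -8×811 + 506, so -5982 ≡ 506 (mod 811).

506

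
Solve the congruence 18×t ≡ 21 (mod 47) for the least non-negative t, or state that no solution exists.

gcd(18, 47) = 1, so a unique solution mod 47 exists.
18⁻¹ ≡ 34 (mod 47).
t ≡ 34×21 ≡ 9 (mod 47).

9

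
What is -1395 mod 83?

-1395 = -17×83 + 16, so -1395 ≡ 16 (mod 83).

16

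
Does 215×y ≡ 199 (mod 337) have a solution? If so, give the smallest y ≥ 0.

84

gcd(215, 337) = 1, so a unique solution mod 337 exists.
215⁻¹ ≡ 58 (mod 337).
y ≡ 58×199 ≡ 84 (mod 337).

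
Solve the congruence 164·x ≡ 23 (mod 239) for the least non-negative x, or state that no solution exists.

22

gcd(164, 239) = 1, so a unique solution mod 239 exists.
164⁻¹ ≡ 188 (mod 239).
x ≡ 188·23 ≡ 22 (mod 239).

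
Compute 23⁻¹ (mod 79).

79 = 3·23 + 10
23 = 2·10 + 3
10 = 3·3 + 1
3 = 3·1 + 0
gcd(23, 79) = 1, so the inverse exists.
Back-substitute for 1:
1 = 1·10 − 3·3
  = −3·23 + 7·10
  = 7·79 − 24·23
So 23⁻¹ ≡ −24 ≡ 55 (mod 79).

55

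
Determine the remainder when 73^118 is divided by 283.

74

Using repeated squaring:
73^1 ≡ 73 (mod 283)
73^2 ≡ 73^2 = 5329 ≡ 235 (mod 283)
73^4 ≡ 235^2 = 55225 ≡ 40 (mod 283)
73^8 ≡ 40^2 = 1600 ≡ 185 (mod 283)
73^16 ≡ 185^2 = 34225 ≡ 265 (mod 283)
73^32 ≡ 265^2 = 70225 ≡ 41 (mod 283)
73^64 ≡ 41^2 = 1681 ≡ 266 (mod 283)
73^118 = 73^64 × 73^32 × 73^16 × 73^4 × 73^2 ≡ 266 × 41 × 265 × 40 × 235 (mod 283).
Accumulate the product:
266 × 41 = 10906 ≡ 152
152 × 265 = 40280 ≡ 94
94 × 40 = 3760 ≡ 81
81 × 235 = 19035 ≡ 74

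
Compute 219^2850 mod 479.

288

219^1 ≡ 219 (mod 479)
219^2 ≡ 219^2 = 47961 ≡ 61 (mod 479)
219^4 ≡ 61^2 = 3721 ≡ 368 (mod 479)
219^8 ≡ 368^2 = 135424 ≡ 346 (mod 479)
219^16 ≡ 346^2 = 119716 ≡ 445 (mod 479)
219^32 ≡ 445^2 = 198025 ≡ 198 (mod 479)
219^64 ≡ 198^2 = 39204 ≡ 405 (mod 479)
219^128 ≡ 405^2 = 164025 ≡ 207 (mod 479)
219^256 ≡ 207^2 = 42849 ≡ 218 (mod 479)
219^512 ≡ 218^2 = 47524 ≡ 103 (mod 479)
219^1024 ≡ 103^2 = 10609 ≡ 71 (mod 479)
219^2048 ≡ 71^2 = 5041 ≡ 251 (mod 479)
219^2850 = 219^2048 * 219^512 * 219^256 * 219^32 * 219^2 ≡ 251 * 103 * 218 * 198 * 61 (mod 479).
Accumulate the product:
251 * 103 = 25853 ≡ 466
466 * 218 = 101588 ≡ 40
40 * 198 = 7920 ≡ 256
256 * 61 = 15616 ≡ 288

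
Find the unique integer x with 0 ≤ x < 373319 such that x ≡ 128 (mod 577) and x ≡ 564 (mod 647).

199193

577⁻¹ mod 647: 577*305 ≡ 1 (mod 647), so 577⁻¹ ≡ 305.
x = 128 + 577*((564 − 128)*305 mod 647) = 128 + 577*345 = 199193.
Check: 199193 mod 577 = 128, 199193 mod 647 = 564. ✓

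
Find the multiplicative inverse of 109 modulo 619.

460

By the extended Euclidean algorithm:
619 = 5·109 + 74
109 = 1·74 + 35
74 = 2·35 + 4
35 = 8·4 + 3
4 = 1·3 + 1
3 = 3·1 + 0
gcd(109, 619) = 1, so the inverse exists.
Back-substitute for 1:
1 = 1·4 − 1·3
  = −1·35 + 9·4
  = 9·74 − 19·35
  = −19·109 + 28·74
  = 28·619 − 159·109
So 109⁻¹ ≡ −159 ≡ 460 (mod 619).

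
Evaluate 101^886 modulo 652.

281

886 in binary is 1101110110, i.e. 886 = 512 + 256 + 64 + 32 + 16 + 4 + 2.
101^1 ≡ 101 (mod 652)
101^2 ≡ 101^2 = 10201 ≡ 421 (mod 652)
101^4 ≡ 421^2 = 177241 ≡ 549 (mod 652)
101^8 ≡ 549^2 = 301401 ≡ 177 (mod 652)
101^16 ≡ 177^2 = 31329 ≡ 33 (mod 652)
101^32 ≡ 33^2 = 1089 ≡ 437 (mod 652)
101^64 ≡ 437^2 = 190969 ≡ 585 (mod 652)
101^128 ≡ 585^2 = 342225 ≡ 577 (mod 652)
101^256 ≡ 577^2 = 332929 ≡ 409 (mod 652)
101^512 ≡ 409^2 = 167281 ≡ 369 (mod 652)
101^886 = 101^512 * 101^256 * 101^64 * 101^32 * 101^16 * 101^4 * 101^2 ≡ 369 * 409 * 585 * 437 * 33 * 549 * 421 (mod 652).
Accumulate the product:
369 * 409 = 150921 ≡ 309
309 * 585 = 180765 ≡ 161
161 * 437 = 70357 ≡ 593
593 * 33 = 19569 ≡ 9
9 * 549 = 4941 ≡ 377
377 * 421 = 158717 ≡ 281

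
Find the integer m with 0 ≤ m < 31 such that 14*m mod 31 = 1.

31 = 2×14 + 3
14 = 4×3 + 2
3 = 1×2 + 1
2 = 2×1 + 0
gcd(14, 31) = 1, so the inverse exists.
Back-substitute for 1:
1 = 1×3 − 1×2
  = −1×14 + 5×3
  = 5×31 − 11×14
So 14⁻¹ ≡ −11 ≡ 20 (mod 31).

20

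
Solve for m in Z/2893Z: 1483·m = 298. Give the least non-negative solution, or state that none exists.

1633

gcd(1483, 2893) = 1, so a unique solution mod 2893 exists.
1483⁻¹ ≡ 753 (mod 2893).
m ≡ 753·298 ≡ 1633 (mod 2893).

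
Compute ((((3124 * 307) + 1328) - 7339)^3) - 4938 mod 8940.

3124 * 307 = 959068 ≡ 2488 (mod 8940)
2488 + 1328 = 3816
3816 - 7339 = -3523 ≡ 5417 (mod 8940)
(5417)^3 ≡ 473 (mod 8940)
473 - 4938 = -4465 ≡ 4475 (mod 8940)

4475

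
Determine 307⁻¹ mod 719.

719 = 2×307 + 105
307 = 2×105 + 97
105 = 1×97 + 8
97 = 12×8 + 1
8 = 8×1 + 0
gcd(307, 719) = 1, so the inverse exists.
Bézout: 1 = −38×719 + 89×307.
So 307⁻¹ ≡ 89 (mod 719).

89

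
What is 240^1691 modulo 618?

Compute successive squares:
1691 in binary is 11010011011, i.e. 1691 = 1024 + 512 + 128 + 16 + 8 + 2 + 1.
240^1 ≡ 240 (mod 618)
240^2 ≡ 240^2 = 57600 ≡ 126 (mod 618)
240^4 ≡ 126^2 = 15876 ≡ 426 (mod 618)
240^8 ≡ 426^2 = 181476 ≡ 402 (mod 618)
240^16 ≡ 402^2 = 161604 ≡ 306 (mod 618)
240^32 ≡ 306^2 = 93636 ≡ 318 (mod 618)
240^64 ≡ 318^2 = 101124 ≡ 390 (mod 618)
240^128 ≡ 390^2 = 152100 ≡ 72 (mod 618)
240^256 ≡ 72^2 = 5184 ≡ 240 (mod 618)
240^512 ≡ 240^2 = 57600 ≡ 126 (mod 618)
240^1024 ≡ 126^2 = 15876 ≡ 426 (mod 618)
240^1691 = 240^1024 · 240^512 · 240^128 · 240^16 · 240^8 · 240^2 · 240^1 ≡ 426 · 126 · 72 · 306 · 402 · 126 · 240 (mod 618).
Accumulate the product:
426 · 126 = 53676 ≡ 528
528 · 72 = 38016 ≡ 318
318 · 306 = 97308 ≡ 282
282 · 402 = 113364 ≡ 270
270 · 126 = 34020 ≡ 30
30 · 240 = 7200 ≡ 402

402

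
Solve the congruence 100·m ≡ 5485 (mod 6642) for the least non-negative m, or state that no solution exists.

gcd(100, 6642) = 2, and 2 does not divide 5485.
So the congruence has no solution.

no solution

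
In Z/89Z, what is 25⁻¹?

Apply the Euclidean algorithm and back-substitute:
89 = 3×25 + 14
25 = 1×14 + 11
14 = 1×11 + 3
11 = 3×3 + 2
3 = 1×2 + 1
2 = 2×1 + 0
gcd(25, 89) = 1, so the inverse exists.
Back-substitute for 1:
1 = 1×3 − 1×2
  = −1×11 + 4×3
  = 4×14 − 5×11
  = −5×25 + 9×14
  = 9×89 − 32×25
So 25⁻¹ ≡ −32 ≡ 57 (mod 89).

57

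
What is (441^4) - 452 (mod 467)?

(441)^4 ≡ 250 (mod 467)
250 - 452 = -202 ≡ 265 (mod 467)

265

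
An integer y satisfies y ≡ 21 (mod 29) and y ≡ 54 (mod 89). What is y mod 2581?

2457

29⁻¹ mod 89: 29×43 ≡ 1 (mod 89), so 29⁻¹ ≡ 43.
y = 21 + 29×((54 − 21)×43 mod 89) = 21 + 29×84 = 2457.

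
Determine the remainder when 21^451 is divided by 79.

65

Compute successive squares:
451 in binary is 111000011, i.e. 451 = 256 + 128 + 64 + 2 + 1.
21^1 ≡ 21 (mod 79)
21^2 ≡ 21^2 = 441 ≡ 46 (mod 79)
21^4 ≡ 46^2 = 2116 ≡ 62 (mod 79)
21^8 ≡ 62^2 = 3844 ≡ 52 (mod 79)
21^16 ≡ 52^2 = 2704 ≡ 18 (mod 79)
21^32 ≡ 18^2 = 324 ≡ 8 (mod 79)
21^64 ≡ 8^2 = 64 (mod 79)
21^128 ≡ 64^2 = 4096 ≡ 67 (mod 79)
21^256 ≡ 67^2 = 4489 ≡ 65 (mod 79)
21^451 = 21^256 * 21^128 * 21^64 * 21^2 * 21^1 ≡ 65 * 67 * 64 * 46 * 21 (mod 79).
Accumulate the product:
65 * 67 = 4355 ≡ 10
10 * 64 = 640 ≡ 8
8 * 46 = 368 ≡ 52
52 * 21 = 1092 ≡ 65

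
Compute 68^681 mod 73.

66

681 in binary is 1010101001, i.e. 681 = 512 + 128 + 32 + 8 + 1.
68^1 ≡ 68 (mod 73)
68^2 ≡ 68^2 = 4624 ≡ 25 (mod 73)
68^4 ≡ 25^2 = 625 ≡ 41 (mod 73)
68^8 ≡ 41^2 = 1681 ≡ 2 (mod 73)
68^16 ≡ 2^2 = 4 (mod 73)
68^32 ≡ 4^2 = 16 (mod 73)
68^64 ≡ 16^2 = 256 ≡ 37 (mod 73)
68^128 ≡ 37^2 = 1369 ≡ 55 (mod 73)
68^256 ≡ 55^2 = 3025 ≡ 32 (mod 73)
68^512 ≡ 32^2 = 1024 ≡ 2 (mod 73)
68^681 = 68^512 × 68^128 × 68^32 × 68^8 × 68^1 ≡ 2 × 55 × 16 × 2 × 68 (mod 73).
Accumulate the product:
2 × 55 = 110 ≡ 37
37 × 16 = 592 ≡ 8
8 × 2 = 16
16 × 68 = 1088 ≡ 66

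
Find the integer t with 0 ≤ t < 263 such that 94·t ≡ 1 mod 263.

263 = 2·94 + 75
94 = 1·75 + 19
75 = 3·19 + 18
19 = 1·18 + 1
18 = 18·1 + 0
gcd(94, 263) = 1, so the inverse exists.
Bézout: 1 = −5·263 + 14·94.
So 94⁻¹ ≡ 14 (mod 263).

14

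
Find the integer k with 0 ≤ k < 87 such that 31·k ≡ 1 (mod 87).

By the extended Euclidean algorithm:
87 = 2×31 + 25
31 = 1×25 + 6
25 = 4×6 + 1
6 = 6×1 + 0
gcd(31, 87) = 1, so the inverse exists.
Back-substitute for 1:
1 = 1×25 − 4×6
  = −4×31 + 5×25
  = 5×87 − 14×31
So 31⁻¹ ≡ −14 ≡ 73 (mod 87).

73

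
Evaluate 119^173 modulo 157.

53

Using repeated squaring:
173 in binary is 10101101, i.e. 173 = 128 + 32 + 8 + 4 + 1.
119^1 ≡ 119 (mod 157)
119^2 ≡ 119^2 = 14161 ≡ 31 (mod 157)
119^4 ≡ 31^2 = 961 ≡ 19 (mod 157)
119^8 ≡ 19^2 = 361 ≡ 47 (mod 157)
119^16 ≡ 47^2 = 2209 ≡ 11 (mod 157)
119^32 ≡ 11^2 = 121 (mod 157)
119^64 ≡ 121^2 = 14641 ≡ 40 (mod 157)
119^128 ≡ 40^2 = 1600 ≡ 30 (mod 157)
119^173 = 119^128 * 119^32 * 119^8 * 119^4 * 119^1 ≡ 30 * 121 * 47 * 19 * 119 (mod 157).
Accumulate the product:
30 * 121 = 3630 ≡ 19
19 * 47 = 893 ≡ 108
108 * 19 = 2052 ≡ 11
11 * 119 = 1309 ≡ 53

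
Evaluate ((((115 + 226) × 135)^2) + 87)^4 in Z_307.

115 + 226 = 341 ≡ 34 (mod 307)
34 × 135 = 4590 ≡ 292 (mod 307)
(292)^2 ≡ 225 (mod 307)
225 + 87 = 312 ≡ 5 (mod 307)
(5)^4 ≡ 11 (mod 307)

11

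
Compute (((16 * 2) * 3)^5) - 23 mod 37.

16 * 2 = 32
32 * 3 = 96 ≡ 22 (mod 37)
(22)^5 ≡ 13 (mod 37)
13 - 23 = -10 ≡ 27 (mod 37)

27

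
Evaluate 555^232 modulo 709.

400

555^1 ≡ 555 (mod 709)
555^2 ≡ 555^2 = 308025 ≡ 319 (mod 709)
555^4 ≡ 319^2 = 101761 ≡ 374 (mod 709)
555^8 ≡ 374^2 = 139876 ≡ 203 (mod 709)
555^16 ≡ 203^2 = 41209 ≡ 87 (mod 709)
555^32 ≡ 87^2 = 7569 ≡ 479 (mod 709)
555^64 ≡ 479^2 = 229441 ≡ 434 (mod 709)
555^128 ≡ 434^2 = 188356 ≡ 471 (mod 709)
555^232 = 555^128 · 555^64 · 555^32 · 555^8 ≡ 471 · 434 · 479 · 203 (mod 709).
Accumulate the product:
471 · 434 = 204414 ≡ 222
222 · 479 = 106338 ≡ 697
697 · 203 = 141491 ≡ 400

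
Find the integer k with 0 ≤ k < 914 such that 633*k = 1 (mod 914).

By the extended Euclidean algorithm:
914 = 1×633 + 281
633 = 2×281 + 71
281 = 3×71 + 68
71 = 1×68 + 3
68 = 22×3 + 2
3 = 1×2 + 1
2 = 2×1 + 0
gcd(633, 914) = 1, so the inverse exists.
Bézout: 1 = −214×914 + 309×633.
So 633⁻¹ ≡ 309 (mod 914).

309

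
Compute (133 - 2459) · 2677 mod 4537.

133 - 2459 = -2326 ≡ 2211 (mod 4537)
2211 · 2677 = 5918847 ≡ 2599 (mod 4537)

2599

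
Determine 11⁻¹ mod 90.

41

Apply the Euclidean algorithm and back-substitute:
90 = 8*11 + 2
11 = 5*2 + 1
2 = 2*1 + 0
gcd(11, 90) = 1, so the inverse exists.
Back-substitute for 1:
1 = 1*11 − 5*2
  = −5*90 + 41*11
So 11⁻¹ ≡ 41 (mod 90).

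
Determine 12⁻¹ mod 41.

24

41 = 3×12 + 5
12 = 2×5 + 2
5 = 2×2 + 1
2 = 2×1 + 0
gcd(12, 41) = 1, so the inverse exists.
Back-substitute for 1:
1 = 1×5 − 2×2
  = −2×12 + 5×5
  = 5×41 − 17×12
So 12⁻¹ ≡ −17 ≡ 24 (mod 41).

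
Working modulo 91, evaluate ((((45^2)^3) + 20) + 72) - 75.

(45)^2 ≡ 23 (mod 91)
(23)^3 ≡ 64 (mod 91)
64 + 20 = 84
84 + 72 = 156 ≡ 65 (mod 91)
65 - 75 = -10 ≡ 81 (mod 91)

81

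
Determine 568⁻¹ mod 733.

By the extended Euclidean algorithm:
733 = 1·568 + 165
568 = 3·165 + 73
165 = 2·73 + 19
73 = 3·19 + 16
19 = 1·16 + 3
16 = 5·3 + 1
3 = 3·1 + 0
gcd(568, 733) = 1, so the inverse exists.
Back-substitute for 1:
1 = 1·16 − 5·3
  = −5·19 + 6·16
  = 6·73 − 23·19
  = −23·165 + 52·73
  = 52·568 − 179·165
  = −179·733 + 231·568
So 568⁻¹ ≡ 231 (mod 733).

231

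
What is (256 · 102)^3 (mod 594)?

432

256 · 102 = 26112 ≡ 570 (mod 594)
(570)^3 ≡ 432 (mod 594)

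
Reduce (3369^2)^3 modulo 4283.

1312

(3369)^2 ≡ 211 (mod 4283)
(211)^3 ≡ 1312 (mod 4283)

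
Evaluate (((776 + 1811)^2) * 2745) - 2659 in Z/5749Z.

3025

776 + 1811 = 2587
(2587)^2 ≡ 733 (mod 5749)
733 * 2745 = 2012085 ≡ 5684 (mod 5749)
5684 - 2659 = 3025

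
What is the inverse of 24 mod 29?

23

Run the extended Euclidean algorithm:
29 = 1×24 + 5
24 = 4×5 + 4
5 = 1×4 + 1
4 = 4×1 + 0
gcd(24, 29) = 1, so the inverse exists.
Bézout: 1 = 5×29 − 6×24.
So 24⁻¹ ≡ −6 ≡ 23 (mod 29).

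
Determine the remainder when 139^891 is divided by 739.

By square-and-multiply:
891 in binary is 1101111011, i.e. 891 = 512 + 256 + 64 + 32 + 16 + 8 + 2 + 1.
139^1 ≡ 139 (mod 739)
139^2 ≡ 139^2 = 19321 ≡ 107 (mod 739)
139^4 ≡ 107^2 = 11449 ≡ 364 (mod 739)
139^8 ≡ 364^2 = 132496 ≡ 215 (mod 739)
139^16 ≡ 215^2 = 46225 ≡ 407 (mod 739)
139^32 ≡ 407^2 = 165649 ≡ 113 (mod 739)
139^64 ≡ 113^2 = 12769 ≡ 206 (mod 739)
139^128 ≡ 206^2 = 42436 ≡ 313 (mod 739)
139^256 ≡ 313^2 = 97969 ≡ 421 (mod 739)
139^512 ≡ 421^2 = 177241 ≡ 620 (mod 739)
139^891 = 139^512 · 139^256 · 139^64 · 139^32 · 139^16 · 139^8 · 139^2 · 139^1 ≡ 620 · 421 · 206 · 113 · 407 · 215 · 107 · 139 (mod 739).
Accumulate the product:
620 · 421 = 261020 ≡ 153
153 · 206 = 31518 ≡ 480
480 · 113 = 54240 ≡ 293
293 · 407 = 119251 ≡ 272
272 · 215 = 58480 ≡ 99
99 · 107 = 10593 ≡ 247
247 · 139 = 34333 ≡ 339

339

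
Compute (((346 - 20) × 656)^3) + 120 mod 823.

346 - 20 = 326
326 × 656 = 213856 ≡ 699 (mod 823)
(699)^3 ≡ 267 (mod 823)
267 + 120 = 387

387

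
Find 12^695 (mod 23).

12^1 ≡ 12 (mod 23)
12^2 ≡ 12^2 = 144 ≡ 6 (mod 23)
12^4 ≡ 6^2 = 36 ≡ 13 (mod 23)
12^8 ≡ 13^2 = 169 ≡ 8 (mod 23)
12^16 ≡ 8^2 = 64 ≡ 18 (mod 23)
12^32 ≡ 18^2 = 324 ≡ 2 (mod 23)
12^64 ≡ 2^2 = 4 (mod 23)
12^128 ≡ 4^2 = 16 (mod 23)
12^256 ≡ 16^2 = 256 ≡ 3 (mod 23)
12^512 ≡ 3^2 = 9 (mod 23)
12^695 = 12^512 × 12^128 × 12^32 × 12^16 × 12^4 × 12^2 × 12^1 ≡ 9 × 16 × 2 × 18 × 13 × 6 × 12 (mod 23).
Accumulate the product:
9 × 16 = 144 ≡ 6
6 × 2 = 12
12 × 18 = 216 ≡ 9
9 × 13 = 117 ≡ 2
2 × 6 = 12
12 × 12 = 144 ≡ 6

6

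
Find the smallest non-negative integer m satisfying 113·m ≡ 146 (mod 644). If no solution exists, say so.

gcd(113, 644) = 1, so a unique solution mod 644 exists.
113⁻¹ ≡ 57 (mod 644).
m ≡ 57·146 ≡ 594 (mod 644).

594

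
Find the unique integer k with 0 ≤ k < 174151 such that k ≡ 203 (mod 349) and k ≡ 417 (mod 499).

349⁻¹ mod 499: 349×163 ≡ 1 (mod 499), so 349⁻¹ ≡ 163.
k = 203 + 349×((417 − 203)×163 mod 499) = 203 + 349×451 = 157602.

157602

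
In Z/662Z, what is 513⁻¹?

By the extended Euclidean algorithm:
662 = 1·513 + 149
513 = 3·149 + 66
149 = 2·66 + 17
66 = 3·17 + 15
17 = 1·15 + 2
15 = 7·2 + 1
2 = 2·1 + 0
gcd(513, 662) = 1, so the inverse exists.
Back-substitute for 1:
1 = 1·15 − 7·2
  = −7·17 + 8·15
  = 8·66 − 31·17
  = −31·149 + 70·66
  = 70·513 − 241·149
  = −241·662 + 311·513
So 513⁻¹ ≡ 311 (mod 662).

311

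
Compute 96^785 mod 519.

429

96^1 ≡ 96 (mod 519)
96^2 ≡ 96^2 = 9216 ≡ 393 (mod 519)
96^4 ≡ 393^2 = 154449 ≡ 306 (mod 519)
96^8 ≡ 306^2 = 93636 ≡ 216 (mod 519)
96^16 ≡ 216^2 = 46656 ≡ 465 (mod 519)
96^32 ≡ 465^2 = 216225 ≡ 321 (mod 519)
96^64 ≡ 321^2 = 103041 ≡ 279 (mod 519)
96^128 ≡ 279^2 = 77841 ≡ 510 (mod 519)
96^256 ≡ 510^2 = 260100 ≡ 81 (mod 519)
96^512 ≡ 81^2 = 6561 ≡ 333 (mod 519)
96^785 = 96^512 * 96^256 * 96^16 * 96^1 ≡ 333 * 81 * 465 * 96 (mod 519).
Accumulate the product:
333 * 81 = 26973 ≡ 504
504 * 465 = 234360 ≡ 291
291 * 96 = 27936 ≡ 429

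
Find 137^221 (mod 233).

221 in binary is 11011101, i.e. 221 = 128 + 64 + 16 + 8 + 4 + 1.
137^1 ≡ 137 (mod 233)
137^2 ≡ 137^2 = 18769 ≡ 129 (mod 233)
137^4 ≡ 129^2 = 16641 ≡ 98 (mod 233)
137^8 ≡ 98^2 = 9604 ≡ 51 (mod 233)
137^16 ≡ 51^2 = 2601 ≡ 38 (mod 233)
137^32 ≡ 38^2 = 1444 ≡ 46 (mod 233)
137^64 ≡ 46^2 = 2116 ≡ 19 (mod 233)
137^128 ≡ 19^2 = 361 ≡ 128 (mod 233)
137^221 = 137^128 × 137^64 × 137^16 × 137^8 × 137^4 × 137^1 ≡ 128 × 19 × 38 × 51 × 98 × 137 (mod 233).
Accumulate the product:
128 × 19 = 2432 ≡ 102
102 × 38 = 3876 ≡ 148
148 × 51 = 7548 ≡ 92
92 × 98 = 9016 ≡ 162
162 × 137 = 22194 ≡ 59

59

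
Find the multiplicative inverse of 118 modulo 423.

Run the extended Euclidean algorithm:
423 = 3×118 + 69
118 = 1×69 + 49
69 = 1×49 + 20
49 = 2×20 + 9
20 = 2×9 + 2
9 = 4×2 + 1
2 = 2×1 + 0
gcd(118, 423) = 1, so the inverse exists.
Bézout: 1 = −53×423 + 190×118.
So 118⁻¹ ≡ 190 (mod 423).

190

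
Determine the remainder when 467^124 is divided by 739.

629

467^1 ≡ 467 (mod 739)
467^2 ≡ 467^2 = 218089 ≡ 84 (mod 739)
467^4 ≡ 84^2 = 7056 ≡ 405 (mod 739)
467^8 ≡ 405^2 = 164025 ≡ 706 (mod 739)
467^16 ≡ 706^2 = 498436 ≡ 350 (mod 739)
467^32 ≡ 350^2 = 122500 ≡ 565 (mod 739)
467^64 ≡ 565^2 = 319225 ≡ 716 (mod 739)
467^124 = 467^64 * 467^32 * 467^16 * 467^8 * 467^4 ≡ 716 * 565 * 350 * 706 * 405 (mod 739).
Accumulate the product:
716 * 565 = 404540 ≡ 307
307 * 350 = 107450 ≡ 295
295 * 706 = 208270 ≡ 611
611 * 405 = 247455 ≡ 629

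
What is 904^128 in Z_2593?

711

Compute successive squares:
904^1 ≡ 904 (mod 2593)
904^2 ≡ 904^2 = 817216 ≡ 421 (mod 2593)
904^4 ≡ 421^2 = 177241 ≡ 917 (mod 2593)
904^8 ≡ 917^2 = 840889 ≡ 757 (mod 2593)
904^16 ≡ 757^2 = 573049 ≡ 2589 (mod 2593)
904^32 ≡ 2589^2 = 6702921 ≡ 16 (mod 2593)
904^64 ≡ 16^2 = 256 (mod 2593)
904^128 ≡ 256^2 = 65536 ≡ 711 (mod 2593)
So 904^128 ≡ 711 (mod 2593).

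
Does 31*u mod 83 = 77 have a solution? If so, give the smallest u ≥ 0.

gcd(31, 83) = 1, so a unique solution mod 83 exists.
31⁻¹ ≡ 75 (mod 83).
u ≡ 75*77 ≡ 48 (mod 83).

48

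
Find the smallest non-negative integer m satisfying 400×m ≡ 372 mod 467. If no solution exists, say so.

gcd(400, 467) = 1, so a unique solution mod 467 exists.
400⁻¹ ≡ 230 (mod 467).
m ≡ 230×372 ≡ 99 (mod 467).

99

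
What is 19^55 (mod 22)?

55 in binary is 110111, i.e. 55 = 32 + 16 + 4 + 2 + 1.
19^1 ≡ 19 (mod 22)
19^2 ≡ 19^2 = 361 ≡ 9 (mod 22)
19^4 ≡ 9^2 = 81 ≡ 15 (mod 22)
19^8 ≡ 15^2 = 225 ≡ 5 (mod 22)
19^16 ≡ 5^2 = 25 ≡ 3 (mod 22)
19^32 ≡ 3^2 = 9 (mod 22)
19^55 = 19^32 · 19^16 · 19^4 · 19^2 · 19^1 ≡ 9 · 3 · 15 · 9 · 19 (mod 22).
Accumulate the product:
9 · 3 = 27 ≡ 5
5 · 15 = 75 ≡ 9
9 · 9 = 81 ≡ 15
15 · 19 = 285 ≡ 21

21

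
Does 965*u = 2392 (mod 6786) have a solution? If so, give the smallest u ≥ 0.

gcd(965, 6786) = 1, so a unique solution mod 6786 exists.
965⁻¹ ≡ 1751 (mod 6786).
u ≡ 1751*2392 ≡ 1430 (mod 6786).

1430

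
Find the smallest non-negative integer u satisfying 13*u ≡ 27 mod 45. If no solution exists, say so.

9

gcd(13, 45) = 1, so a unique solution mod 45 exists.
13⁻¹ ≡ 7 (mod 45).
u ≡ 7*27 ≡ 9 (mod 45).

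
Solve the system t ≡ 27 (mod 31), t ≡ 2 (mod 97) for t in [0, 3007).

1360

31⁻¹ mod 97: 31·72 ≡ 1 (mod 97), so 31⁻¹ ≡ 72.
t = 27 + 31·((2 − 27)·72 mod 97) = 27 + 31·43 = 1360.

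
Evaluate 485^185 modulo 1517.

185 in binary is 10111001, i.e. 185 = 128 + 32 + 16 + 8 + 1.
485^1 ≡ 485 (mod 1517)
485^2 ≡ 485^2 = 235225 ≡ 90 (mod 1517)
485^4 ≡ 90^2 = 8100 ≡ 515 (mod 1517)
485^8 ≡ 515^2 = 265225 ≡ 1267 (mod 1517)
485^16 ≡ 1267^2 = 1605289 ≡ 303 (mod 1517)
485^32 ≡ 303^2 = 91809 ≡ 789 (mod 1517)
485^64 ≡ 789^2 = 622521 ≡ 551 (mod 1517)
485^128 ≡ 551^2 = 303601 ≡ 201 (mod 1517)
485^185 = 485^128 * 485^32 * 485^16 * 485^8 * 485^1 ≡ 201 * 789 * 303 * 1267 * 485 (mod 1517).
Accumulate the product:
201 * 789 = 158589 ≡ 821
821 * 303 = 248763 ≡ 1492
1492 * 1267 = 1890364 ≡ 182
182 * 485 = 88270 ≡ 284

284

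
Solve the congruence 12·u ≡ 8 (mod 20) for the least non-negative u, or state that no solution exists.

gcd(12, 20) = 4, and 4 | 8, so solutions exist.
Divide through by 4: 3·u mod 5 = 2.
3⁻¹ ≡ 2 (mod 5).
u ≡ 2·2 ≡ 4 (mod 5).
The smallest non-negative solution is u = 4.

4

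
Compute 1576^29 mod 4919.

2048

By square-and-multiply:
1576^1 ≡ 1576 (mod 4919)
1576^2 ≡ 1576^2 = 2483776 ≡ 4600 (mod 4919)
1576^4 ≡ 4600^2 = 21160000 ≡ 3381 (mod 4919)
1576^8 ≡ 3381^2 = 11431161 ≡ 4324 (mod 4919)
1576^16 ≡ 4324^2 = 18696976 ≡ 4776 (mod 4919)
1576^29 = 1576^16 · 1576^8 · 1576^4 · 1576^1 ≡ 4776 · 4324 · 3381 · 1576 (mod 4919).
Accumulate the product:
4776 · 4324 = 20651424 ≡ 1462
1462 · 3381 = 4943022 ≡ 4346
4346 · 1576 = 6849296 ≡ 2048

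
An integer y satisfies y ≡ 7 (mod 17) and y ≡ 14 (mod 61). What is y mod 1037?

75

17⁻¹ mod 61: 17×18 ≡ 1 (mod 61), so 17⁻¹ ≡ 18.
y = 7 + 17×((14 − 7)×18 mod 61) = 7 + 17×4 = 75.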